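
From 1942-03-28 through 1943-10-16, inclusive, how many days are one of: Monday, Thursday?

162

1942-03-28 is a Saturday.
From 1942-03-28 to 1943-10-16 is 568 days inclusive.
568 = 7 × 81 + 1, so there are 81 full weeks plus 1 extra day.
Each full week contributes 2 days from the set (Mon, Thu): 81 × 2 = 162.
The 1 extra day is Sat — none qualify.
Total: 162 + 0 = 162.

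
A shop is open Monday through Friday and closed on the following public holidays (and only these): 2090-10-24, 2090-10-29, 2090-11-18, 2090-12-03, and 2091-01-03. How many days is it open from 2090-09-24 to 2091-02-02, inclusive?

93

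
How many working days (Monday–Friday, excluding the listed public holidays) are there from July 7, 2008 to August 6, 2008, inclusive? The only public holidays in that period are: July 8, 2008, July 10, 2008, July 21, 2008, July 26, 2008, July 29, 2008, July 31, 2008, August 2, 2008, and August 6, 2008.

17 working days

July 7, 2008 is a Monday.
That's 31 days from start to end, counting both.
31 = 7 × 4 + 3, so there are 4 full weeks plus 3 extra days.
Each full week contributes 5 weekdays (Mon–Fri): 4 × 5 = 20.
The 3 extra days are Monday, Tuesday, Wednesday — 3 of them qualify.
Total: 20 + 3 = 23.
Holidays: July 8, 2008 (Tue); July 10, 2008 (Thu); July 21, 2008 (Mon); July 26, 2008 (Sat); July 29, 2008 (Tue); July 31, 2008 (Thu); August 2, 2008 (Sat); August 6, 2008 (Wed).
6 of the 8 holidays fall on weekdays; the rest are weekends and were already excluded.
Business days: 23 − 6 = 17.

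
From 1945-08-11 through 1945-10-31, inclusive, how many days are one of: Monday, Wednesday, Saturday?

1945-08-11 is a Saturday.
That's 82 days from start to end, counting both.
82 = 7 × 11 + 5, so there are 11 full weeks plus 5 extra days.
Each full week contributes 3 days from the set (Mon, Wed, Sat): 11 × 3 = 33.
The 5 extra days are Sat, Sun, Mon, Tue, Wed — 3 of them qualify.
Total: 33 + 3 = 36.

36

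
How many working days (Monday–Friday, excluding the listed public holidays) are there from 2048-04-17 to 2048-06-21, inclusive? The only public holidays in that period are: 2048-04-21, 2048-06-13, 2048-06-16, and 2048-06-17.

43 working days

2048-04-17 is a Friday.
That's 66 days from start to end, counting both.
66 = 7 × 9 + 3, so there are 9 full weeks plus 3 extra days.
Each full week contributes 5 weekdays (Mon–Fri): 9 × 5 = 45.
The 3 extra days are Friday, Saturday, Sunday — 1 of them qualifies.
Total: 45 + 1 = 46.
Holidays: 2048-04-21 (Tue); 2048-06-13 (Sat); 2048-06-16 (Tue); 2048-06-17 (Wed).
3 of the 4 holidays fall on weekdays; the rest are weekends and were already excluded.
Business days: 46 − 3 = 43.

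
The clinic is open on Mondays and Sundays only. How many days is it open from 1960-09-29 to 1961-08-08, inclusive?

90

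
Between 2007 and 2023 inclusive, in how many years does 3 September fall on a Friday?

Day of week of September 3 in each year:
2007: Mon, 2008: Wed, 2009: Thu, 2010: Fri ✓, 2011: Sat, 2012: Mon, 2013: Tue, 2014: Wed, 2015: Thu, 2016: Sat, 2017: Sun, 2018: Mon, 2019: Tue, 2020: Thu, 2021: Fri ✓, 2022: Sat, 2023: Sun
Fridays: 2010, 2021.

2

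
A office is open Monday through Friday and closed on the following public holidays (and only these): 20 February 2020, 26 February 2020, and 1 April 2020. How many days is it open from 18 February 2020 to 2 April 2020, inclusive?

18 February 2020 is a Tuesday.
That's 45 days from start to end, counting both.
45 = 7 × 6 + 3, so there are 6 full weeks plus 3 extra days.
Each full week contributes 5 weekdays (Mon–Fri): 6 × 5 = 30.
The 3 extra days are Tuesday, Wednesday, Thursday — 3 of them qualify.
Total: 30 + 3 = 33.
Holidays: 20 February 2020 (Thu); 26 February 2020 (Wed); 1 April 2020 (Wed).
All 3 holidays fall on weekdays, so subtract 3.
Business days: 33 − 3 = 30.

30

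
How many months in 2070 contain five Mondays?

A month has five Mondays exactly when Monday falls within its first (length − 28) days.
Jan: 31 days, starts Wed → 5 of Wed, Thu, Fri
Feb: 28 days, starts Sat → 5 of (none)
Mar: 31 days, starts Sat → 5 of Sat, Sun, Mon ✓
Apr: 30 days, starts Tue → 5 of Tue, Wed
May: 31 days, starts Thu → 5 of Thu, Fri, Sat
Jun: 30 days, starts Sun → 5 of Sun, Mon ✓
Jul: 31 days, starts Tue → 5 of Tue, Wed, Thu
Aug: 31 days, starts Fri → 5 of Fri, Sat, Sun
Sep: 30 days, starts Mon → 5 of Mon, Tue ✓
Oct: 31 days, starts Wed → 5 of Wed, Thu, Fri
Nov: 30 days, starts Sat → 5 of Sat, Sun
Dec: 31 days, starts Mon → 5 of Mon, Tue, Wed ✓
Months with five Mondays: Mar, Jun, Sep, Dec.

4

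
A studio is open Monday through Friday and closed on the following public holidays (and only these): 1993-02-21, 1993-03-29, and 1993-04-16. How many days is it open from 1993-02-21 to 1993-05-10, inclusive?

54

1993-02-21 is a Sunday.
That's 79 days from start to end, counting both.
79 = 7 × 11 + 2, so there are 11 full weeks plus 2 extra days.
Each full week contributes 5 weekdays (Mon–Fri): 11 × 5 = 55.
The 2 extra days are Sunday, Monday — 1 of them qualifies.
Total: 55 + 1 = 56.
Holidays: 1993-02-21 (Sun); 1993-03-29 (Mon); 1993-04-16 (Fri).
2 of the 3 holidays fall on weekdays; the rest are weekends and were already excluded.
Business days: 56 − 2 = 54.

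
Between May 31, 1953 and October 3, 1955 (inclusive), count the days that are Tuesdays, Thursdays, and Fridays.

366

May 31, 1953 is a Sunday.
From May 31, 1953 to October 3, 1955 is 856 days inclusive.
856 = 7 × 122 + 2, so there are 122 full weeks plus 2 extra days.
Each full week contributes 3 days from the set (Tue, Thu, Fri): 122 × 3 = 366.
The 2 extra days are Sun, Mon — none qualify.
Total: 366 + 0 = 366.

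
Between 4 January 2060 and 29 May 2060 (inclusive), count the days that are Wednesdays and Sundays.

4 January 2060 is a Sunday.
The range spans 147 days (inclusive of both endpoints).
147 = 7 × 21, so the span is exactly 21 full weeks.
Each full week contributes 2 days from the set (Wed, Sun): 21 × 2 = 42.

42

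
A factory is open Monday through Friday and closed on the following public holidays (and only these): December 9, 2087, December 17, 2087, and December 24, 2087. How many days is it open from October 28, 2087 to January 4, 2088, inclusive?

46

October 28, 2087 is a Tuesday.
The range spans 69 days (inclusive of both endpoints).
69 = 7 × 9 + 6, so there are 9 full weeks plus 6 extra days.
Each full week contributes 5 weekdays (Mon–Fri): 9 × 5 = 45.
The 6 extra days are Tuesday, Wednesday, Thursday, Friday, Saturday, Sunday — 4 of them qualify.
Total: 45 + 4 = 49.
Holidays: December 9, 2087 (Tue); December 17, 2087 (Wed); December 24, 2087 (Wed).
All 3 holidays fall on weekdays, so subtract 3.
Business days: 49 − 3 = 46.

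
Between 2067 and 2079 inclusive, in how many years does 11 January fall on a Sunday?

1

Day of week of January 11 in each year:
2067: Tue, 2068: Wed, 2069: Fri, 2070: Sat, 2071: Sun ✓, 2072: Mon, 2073: Wed, 2074: Thu, 2075: Fri, 2076: Sat, 2077: Mon, 2078: Tue, 2079: Wed
Sundays: 2071.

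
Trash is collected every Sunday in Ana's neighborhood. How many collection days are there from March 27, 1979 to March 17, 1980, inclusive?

March 27, 1979 is a Tuesday.
The range spans 357 days (inclusive of both endpoints).
357 = 7 × 51, so the span is exactly 51 full weeks.
Each full week contributes one Sunday: 51 so far.

51 Sundays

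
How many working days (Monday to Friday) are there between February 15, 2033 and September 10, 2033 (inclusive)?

February 15, 2033 is a Tuesday.
The range spans 208 days (inclusive of both endpoints).
208 = 7 × 29 + 5, so there are 29 full weeks plus 5 extra days.
Each full week contributes 5 weekdays (Mon–Fri): 29 × 5 = 145.
The 5 extra days are Tue, Wed, Thu, Fri, Sat — 4 of them qualify.
Total: 145 + 4 = 149.

149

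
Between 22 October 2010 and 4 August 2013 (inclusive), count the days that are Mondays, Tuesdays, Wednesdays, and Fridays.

22 October 2010 is a Friday.
That's 1018 days from start to end, counting both.
1018 = 7 × 145 + 3, so there are 145 full weeks plus 3 extra days.
Each full week contributes 4 days from the set (Mon, Tue, Wed, Fri): 145 × 4 = 580.
The 3 extra days are Fri, Sat, Sun — 1 of them qualifies.
Total: 580 + 1 = 581.

581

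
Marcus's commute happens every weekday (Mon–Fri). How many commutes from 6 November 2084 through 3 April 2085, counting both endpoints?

6 November 2084 is a Monday.
From 6 November 2084 to 3 April 2085 is 149 days inclusive.
149 = 7 × 21 + 2, so there are 21 full weeks plus 2 extra days.
Each full week contributes 5 weekdays (Mon–Fri): 21 × 5 = 105.
The 2 extra days are Mon, Tue — 2 of them qualify.
Total: 105 + 2 = 107.

107 weekdays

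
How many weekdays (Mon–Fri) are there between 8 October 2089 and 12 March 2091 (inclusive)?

371

8 October 2089 is a Saturday.
The range spans 521 days (inclusive of both endpoints).
521 = 7 × 74 + 3, so there are 74 full weeks plus 3 extra days.
Each full week contributes 5 weekdays (Mon–Fri): 74 × 5 = 370.
The 3 extra days are Saturday, Sunday, Monday — 1 of them qualifies.
Total: 370 + 1 = 371.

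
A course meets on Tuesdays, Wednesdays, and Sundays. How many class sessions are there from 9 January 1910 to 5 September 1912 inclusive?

9 January 1910 is a Sunday.
That's 971 days from start to end, counting both.
971 = 7 × 138 + 5, so there are 138 full weeks plus 5 extra days.
Each full week contributes 3 days from the set (Tue, Wed, Sun): 138 × 3 = 414.
The 5 extra days are Sun, Mon, Tue, Wed, Thu — 3 of them qualify.
Total: 414 + 3 = 417.

417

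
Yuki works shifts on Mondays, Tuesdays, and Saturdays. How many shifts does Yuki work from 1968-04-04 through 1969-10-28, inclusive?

246

1968-04-04 is a Thursday.
From 1968-04-04 to 1969-10-28 is 573 days inclusive.
573 = 7 × 81 + 6, so there are 81 full weeks plus 6 extra days.
Each full week contributes 3 days from the set (Mon, Tue, Sat): 81 × 3 = 243.
The 6 extra days are Thu, Fri, Sat, Sun, Mon, Tue — 3 of them qualify.
Total: 243 + 3 = 246.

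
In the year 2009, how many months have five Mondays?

4

A month has five Mondays exactly when Monday falls within its first (length − 28) days.
Jan: 31 days, starts Thu → 5 of Thu, Fri, Sat
Feb: 28 days, starts Sun → 5 of (none)
Mar: 31 days, starts Sun → 5 of Sun, Mon, Tue ✓
Apr: 30 days, starts Wed → 5 of Wed, Thu
May: 31 days, starts Fri → 5 of Fri, Sat, Sun
Jun: 30 days, starts Mon → 5 of Mon, Tue ✓
Jul: 31 days, starts Wed → 5 of Wed, Thu, Fri
Aug: 31 days, starts Sat → 5 of Sat, Sun, Mon ✓
Sep: 30 days, starts Tue → 5 of Tue, Wed
Oct: 31 days, starts Thu → 5 of Thu, Fri, Sat
Nov: 30 days, starts Sun → 5 of Sun, Mon ✓
Dec: 31 days, starts Tue → 5 of Tue, Wed, Thu
Months with five Mondays: Mar, Jun, Aug, Nov.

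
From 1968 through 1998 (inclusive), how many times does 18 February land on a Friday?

Day of week of February 18 in each year:
1968: Sun, 1969: Tue, 1970: Wed, 1971: Thu, 1972: Fri ✓, 1973: Sun, 1974: Mon, 1975: Tue, 1976: Wed, 1977: Fri ✓, 1978: Sat, 1979: Sun, 1980: Mon, 1981: Wed, 1982: Thu, 1983: Fri ✓, 1984: Sat, 1985: Mon, 1986: Tue, 1987: Wed, 1988: Thu, 1989: Sat, 1990: Sun, 1991: Mon, 1992: Tue, 1993: Thu, 1994: Fri ✓, 1995: Sat, 1996: Sun, 1997: Tue, 1998: Wed
Fridays: 1972, 1977, 1983, 1994.

4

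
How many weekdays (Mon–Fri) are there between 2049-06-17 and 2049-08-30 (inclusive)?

53

2049-06-17 is a Thursday.
From 2049-06-17 to 2049-08-30 is 75 days inclusive.
75 = 7 × 10 + 5, so there are 10 full weeks plus 5 extra days.
Each full week contributes 5 weekdays (Mon–Fri): 10 × 5 = 50.
The 5 extra days are Thursday, Friday, Saturday, Sunday, Monday — 3 of them qualify.
Total: 50 + 3 = 53.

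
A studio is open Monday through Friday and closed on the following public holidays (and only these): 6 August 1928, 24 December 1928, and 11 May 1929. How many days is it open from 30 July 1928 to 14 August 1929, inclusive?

30 July 1928 is a Monday.
From 30 July 1928 to 14 August 1929 is 381 days inclusive.
381 = 7 × 54 + 3, so there are 54 full weeks plus 3 extra days.
Each full week contributes 5 weekdays (Mon–Fri): 54 × 5 = 270.
The 3 extra days are Monday, Tuesday, Wednesday — 3 of them qualify.
Total: 270 + 3 = 273.
Holidays: 6 August 1928 (Mon); 24 December 1928 (Mon); 11 May 1929 (Sat).
2 of the 3 holidays fall on weekdays; the rest are weekends and were already excluded.
Business days: 273 − 2 = 271.

271 working days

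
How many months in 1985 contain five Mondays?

A month has five Mondays exactly when Monday falls within its first (length − 28) days.
Jan: 31 days, starts Tue → 5 of Tue, Wed, Thu
Feb: 28 days, starts Fri → 5 of (none)
Mar: 31 days, starts Fri → 5 of Fri, Sat, Sun
Apr: 30 days, starts Mon → 5 of Mon, Tue ✓
May: 31 days, starts Wed → 5 of Wed, Thu, Fri
Jun: 30 days, starts Sat → 5 of Sat, Sun
Jul: 31 days, starts Mon → 5 of Mon, Tue, Wed ✓
Aug: 31 days, starts Thu → 5 of Thu, Fri, Sat
Sep: 30 days, starts Sun → 5 of Sun, Mon ✓
Oct: 31 days, starts Tue → 5 of Tue, Wed, Thu
Nov: 30 days, starts Fri → 5 of Fri, Sat
Dec: 31 days, starts Sun → 5 of Sun, Mon, Tue ✓
Months with five Mondays: Apr, Jul, Sep, Dec.

4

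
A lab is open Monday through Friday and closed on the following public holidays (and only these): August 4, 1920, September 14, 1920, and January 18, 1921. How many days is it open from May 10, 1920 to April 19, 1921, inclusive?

May 10, 1920 is a Monday.
The range spans 345 days (inclusive of both endpoints).
345 = 7 × 49 + 2, so there are 49 full weeks plus 2 extra days.
Each full week contributes 5 weekdays (Mon–Fri): 49 × 5 = 245.
The 2 extra days are Mon, Tue — 2 of them qualify.
Total: 245 + 2 = 247.
Holidays: August 4, 1920 (Wed); September 14, 1920 (Tue); January 18, 1921 (Tue).
All 3 holidays fall on weekdays, so subtract 3.
Business days: 247 − 3 = 244.

244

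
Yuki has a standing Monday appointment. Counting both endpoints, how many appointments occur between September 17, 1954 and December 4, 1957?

168 Mondays

September 17, 1954 is a Friday.
The range spans 1175 days (inclusive of both endpoints).
1175 = 7 × 167 + 6, so there are 167 full weeks plus 6 extra days.
Each full week contributes one Monday: 167 so far.
The 6 extra days are Fri, Sat, Sun, Mon, Tue, Wed — 1 of them qualifies.
Total: 167 + 1 = 168.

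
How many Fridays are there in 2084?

January 1, 2084 is a Saturday.
From January 1, 2084 to December 31, 2084 is 366 days inclusive.
366 = 7 × 52 + 2, so there are 52 full weeks plus 2 extra days.
Each full week contributes one Friday: 52 so far.
The 2 extra days are Saturday, Sunday — none qualify.
Total: 52 + 0 = 52.

52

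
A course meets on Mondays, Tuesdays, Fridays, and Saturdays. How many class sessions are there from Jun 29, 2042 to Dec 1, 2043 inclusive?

298

Jun 29, 2042 is a Sunday.
From Jun 29, 2042 to Dec 1, 2043 is 521 days inclusive.
521 = 7 × 74 + 3, so there are 74 full weeks plus 3 extra days.
Each full week contributes 4 days from the set (Mon, Tue, Fri, Sat): 74 × 4 = 296.
The 3 extra days are Sunday, Monday, Tuesday — 2 of them qualify.
Total: 296 + 2 = 298.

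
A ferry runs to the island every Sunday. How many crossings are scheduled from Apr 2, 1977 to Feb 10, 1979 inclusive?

97 Sundays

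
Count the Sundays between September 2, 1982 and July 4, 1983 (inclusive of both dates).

September 2, 1982 is a Thursday.
That's 306 days from start to end, counting both.
306 = 7 × 43 + 5, so there are 43 full weeks plus 5 extra days.
Each full week contributes one Sunday: 43 so far.
The 5 extra days are Thu, Fri, Sat, Sun, Mon — 1 of them qualifies.
Total: 43 + 1 = 44.

44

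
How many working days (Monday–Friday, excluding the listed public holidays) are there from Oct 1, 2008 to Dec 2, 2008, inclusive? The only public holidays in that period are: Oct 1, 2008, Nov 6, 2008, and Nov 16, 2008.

Oct 1, 2008 is a Wednesday.
The range spans 63 days (inclusive of both endpoints).
63 = 7 × 9, so the span is exactly 9 full weeks.
Each full week contributes 5 weekdays (Mon–Fri): 9 × 5 = 45.
Total: 45.
Holidays: Oct 1, 2008 (Wed); Nov 6, 2008 (Thu); Nov 16, 2008 (Sun).
2 of the 3 holidays fall on weekdays; the rest are weekends and were already excluded.
Business days: 45 − 2 = 43.

43 working days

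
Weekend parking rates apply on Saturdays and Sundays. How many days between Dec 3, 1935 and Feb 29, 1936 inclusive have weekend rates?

25

Dec 3, 1935 is a Tuesday.
From Dec 3, 1935 to Feb 29, 1936 is 89 days inclusive.
89 = 7 × 12 + 5, so there are 12 full weeks plus 5 extra days.
Each full week contributes 2 weekend days (Sat, Sun): 12 × 2 = 24.
The 5 extra days are Tuesday, Wednesday, Thursday, Friday, Saturday — 1 of them qualifies.
Total: 24 + 1 = 25.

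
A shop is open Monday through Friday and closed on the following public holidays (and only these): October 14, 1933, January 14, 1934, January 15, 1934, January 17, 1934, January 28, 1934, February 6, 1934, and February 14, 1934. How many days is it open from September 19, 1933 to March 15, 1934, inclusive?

September 19, 1933 is a Tuesday.
The range spans 178 days (inclusive of both endpoints).
178 = 7 × 25 + 3, so there are 25 full weeks plus 3 extra days.
Each full week contributes 5 weekdays (Mon–Fri): 25 × 5 = 125.
The 3 extra days are Tue, Wed, Thu — 3 of them qualify.
Total: 125 + 3 = 128.
Holidays: October 14, 1933 (Sat); January 14, 1934 (Sun); January 15, 1934 (Mon); January 17, 1934 (Wed); January 28, 1934 (Sun); February 6, 1934 (Tue); February 14, 1934 (Wed).
4 of the 7 holidays fall on weekdays; the rest are weekends and were already excluded.
Business days: 128 − 4 = 124.

124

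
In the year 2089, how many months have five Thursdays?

A month has five Thursdays exactly when Thursday falls within its first (length − 28) days.
Jan: 31 days, starts Sat → 5 of Sat, Sun, Mon
Feb: 28 days, starts Tue → 5 of (none)
Mar: 31 days, starts Tue → 5 of Tue, Wed, Thu ✓
Apr: 30 days, starts Fri → 5 of Fri, Sat
May: 31 days, starts Sun → 5 of Sun, Mon, Tue
Jun: 30 days, starts Wed → 5 of Wed, Thu ✓
Jul: 31 days, starts Fri → 5 of Fri, Sat, Sun
Aug: 31 days, starts Mon → 5 of Mon, Tue, Wed
Sep: 30 days, starts Thu → 5 of Thu, Fri ✓
Oct: 31 days, starts Sat → 5 of Sat, Sun, Mon
Nov: 30 days, starts Tue → 5 of Tue, Wed
Dec: 31 days, starts Thu → 5 of Thu, Fri, Sat ✓
Months with five Thursdays: Mar, Jun, Sep, Dec.

4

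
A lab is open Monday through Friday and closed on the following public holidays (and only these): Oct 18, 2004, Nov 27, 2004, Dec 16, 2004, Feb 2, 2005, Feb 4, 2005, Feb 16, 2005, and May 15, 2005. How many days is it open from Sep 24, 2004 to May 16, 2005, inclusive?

Sep 24, 2004 is a Friday.
The range spans 235 days (inclusive of both endpoints).
235 = 7 × 33 + 4, so there are 33 full weeks plus 4 extra days.
Each full week contributes 5 weekdays (Mon–Fri): 33 × 5 = 165.
The 4 extra days are Fri, Sat, Sun, Mon — 2 of them qualify.
Total: 165 + 2 = 167.
Holidays: Oct 18, 2004 (Mon); Nov 27, 2004 (Sat); Dec 16, 2004 (Thu); Feb 2, 2005 (Wed); Feb 4, 2005 (Fri); Feb 16, 2005 (Wed); May 15, 2005 (Sun).
5 of the 7 holidays fall on weekdays; the rest are weekends and were already excluded.
Business days: 167 − 5 = 162.

162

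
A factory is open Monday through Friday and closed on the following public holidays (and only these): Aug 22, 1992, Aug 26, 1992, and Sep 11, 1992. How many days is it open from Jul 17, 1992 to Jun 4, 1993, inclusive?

Jul 17, 1992 is a Friday.
That's 323 days from start to end, counting both.
323 = 7 × 46 + 1, so there are 46 full weeks plus 1 extra day.
Each full week contributes 5 weekdays (Mon–Fri): 46 × 5 = 230.
The 1 extra day is Friday — 1 of them qualifies.
Total: 230 + 1 = 231.
Holidays: Aug 22, 1992 (Sat); Aug 26, 1992 (Wed); Sep 11, 1992 (Fri).
2 of the 3 holidays fall on weekdays; the rest are weekends and were already excluded.
Business days: 231 − 2 = 229.

229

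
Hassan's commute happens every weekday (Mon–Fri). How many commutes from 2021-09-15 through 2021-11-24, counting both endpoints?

51

2021-09-15 is a Wednesday.
That's 71 days from start to end, counting both.
71 = 7 × 10 + 1, so there are 10 full weeks plus 1 extra day.
Each full week contributes 5 weekdays (Mon–Fri): 10 × 5 = 50.
The 1 extra day is Wednesday — 1 of them qualifies.
Total: 50 + 1 = 51.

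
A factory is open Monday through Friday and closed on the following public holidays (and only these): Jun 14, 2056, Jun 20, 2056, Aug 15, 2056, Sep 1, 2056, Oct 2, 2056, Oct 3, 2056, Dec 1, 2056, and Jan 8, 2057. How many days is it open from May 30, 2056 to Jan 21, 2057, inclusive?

May 30, 2056 is a Tuesday.
That's 237 days from start to end, counting both.
237 = 7 × 33 + 6, so there are 33 full weeks plus 6 extra days.
Each full week contributes 5 weekdays (Mon–Fri): 33 × 5 = 165.
The 6 extra days are Tue, Wed, Thu, Fri, Sat, Sun — 4 of them qualify.
Total: 165 + 4 = 169.
Holidays: Jun 14, 2056 (Wed); Jun 20, 2056 (Tue); Aug 15, 2056 (Tue); Sep 1, 2056 (Fri); Oct 2, 2056 (Mon); Oct 3, 2056 (Tue); Dec 1, 2056 (Fri); Jan 8, 2057 (Mon).
All 8 holidays fall on weekdays, so subtract 8.
Business days: 169 − 8 = 161.

161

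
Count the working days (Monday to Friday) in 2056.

260

1 January 2056 is a Saturday.
That's 366 days from start to end, counting both.
366 = 7 × 52 + 2, so there are 52 full weeks plus 2 extra days.
Each full week contributes 5 weekdays (Mon–Fri): 52 × 5 = 260.
The 2 extra days are Sat, Sun — none qualify.
Total: 260 + 0 = 260.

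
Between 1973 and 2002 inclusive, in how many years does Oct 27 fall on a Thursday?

4

Day of week of October 27 in each year:
1973: Sat, 1974: Sun, 1975: Mon, 1976: Wed, 1977: Thu ✓, 1978: Fri, 1979: Sat, 1980: Mon, 1981: Tue, 1982: Wed, 1983: Thu ✓, 1984: Sat, 1985: Sun, 1986: Mon, 1987: Tue, 1988: Thu ✓, 1989: Fri, 1990: Sat, 1991: Sun, 1992: Tue, 1993: Wed, 1994: Thu ✓, 1995: Fri, 1996: Sun, 1997: Mon, 1998: Tue, 1999: Wed, 2000: Fri, 2001: Sat, 2002: Sun
Thursdays: 1977, 1983, 1988, 1994.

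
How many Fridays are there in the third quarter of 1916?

13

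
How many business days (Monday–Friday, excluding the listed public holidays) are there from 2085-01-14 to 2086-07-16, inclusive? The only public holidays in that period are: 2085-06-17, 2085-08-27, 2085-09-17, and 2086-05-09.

2085-01-14 is a Sunday.
That's 549 days from start to end, counting both.
549 = 7 × 78 + 3, so there are 78 full weeks plus 3 extra days.
Each full week contributes 5 weekdays (Mon–Fri): 78 × 5 = 390.
The 3 extra days are Sunday, Monday, Tuesday — 2 of them qualify.
Total: 390 + 2 = 392.
Holidays: 2085-06-17 (Sun); 2085-08-27 (Mon); 2085-09-17 (Mon); 2086-05-09 (Thu).
3 of the 4 holidays fall on weekdays; the rest are weekends and were already excluded.
Business days: 392 − 3 = 389.

389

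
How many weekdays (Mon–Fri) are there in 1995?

260 weekdays

January 1, 1995 is a Sunday.
From January 1, 1995 to December 31, 1995 is 365 days inclusive.
365 = 7 × 52 + 1, so there are 52 full weeks plus 1 extra day.
Each full week contributes 5 weekdays (Mon–Fri): 52 × 5 = 260.
The 1 extra day is Sunday — none qualify.
Total: 260 + 0 = 260.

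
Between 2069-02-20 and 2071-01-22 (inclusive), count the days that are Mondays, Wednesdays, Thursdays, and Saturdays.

402

2069-02-20 is a Wednesday.
From 2069-02-20 to 2071-01-22 is 702 days inclusive.
702 = 7 × 100 + 2, so there are 100 full weeks plus 2 extra days.
Each full week contributes 4 days from the set (Mon, Wed, Thu, Sat): 100 × 4 = 400.
The 2 extra days are Wednesday, Thursday — 2 of them qualify.
Total: 400 + 2 = 402.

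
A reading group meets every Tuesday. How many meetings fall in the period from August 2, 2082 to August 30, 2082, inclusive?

August 2, 2082 is a Sunday.
The range spans 29 days (inclusive of both endpoints).
29 = 7 × 4 + 1, so there are 4 full weeks plus 1 extra day.
Each full week contributes one Tuesday: 4 so far.
The 1 extra day is Sunday — none qualify.
Total: 4 + 0 = 4.

4 Tuesdays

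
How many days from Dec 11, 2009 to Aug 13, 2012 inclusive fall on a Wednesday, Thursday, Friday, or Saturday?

558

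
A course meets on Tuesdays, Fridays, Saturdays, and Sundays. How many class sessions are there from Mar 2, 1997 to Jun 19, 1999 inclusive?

Mar 2, 1997 is a Sunday.
That's 840 days from start to end, counting both.
840 = 7 × 120, so the span is exactly 120 full weeks.
Each full week contributes 4 days from the set (Tue, Fri, Sat, Sun): 120 × 4 = 480.

480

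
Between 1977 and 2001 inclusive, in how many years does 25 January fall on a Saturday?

3

Day of week of January 25 in each year:
1977: Tue, 1978: Wed, 1979: Thu, 1980: Fri, 1981: Sun, 1982: Mon, 1983: Tue, 1984: Wed, 1985: Fri, 1986: Sat ✓, 1987: Sun, 1988: Mon, 1989: Wed, 1990: Thu, 1991: Fri, 1992: Sat ✓, 1993: Mon, 1994: Tue, 1995: Wed, 1996: Thu, 1997: Sat ✓, 1998: Sun, 1999: Mon, 2000: Tue, 2001: Thu
Saturdays: 1986, 1992, 1997.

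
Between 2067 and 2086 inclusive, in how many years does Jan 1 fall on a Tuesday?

3

Day of week of January 1 in each year:
2067: Sat, 2068: Sun, 2069: Tue ✓, 2070: Wed, 2071: Thu, 2072: Fri, 2073: Sun, 2074: Mon, 2075: Tue ✓, 2076: Wed, 2077: Fri, 2078: Sat, 2079: Sun, 2080: Mon, 2081: Wed, 2082: Thu, 2083: Fri, 2084: Sat, 2085: Mon, 2086: Tue ✓
Tuesdays: 2069, 2075, 2086.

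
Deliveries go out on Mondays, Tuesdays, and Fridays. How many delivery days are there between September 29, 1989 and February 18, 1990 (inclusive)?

61

September 29, 1989 is a Friday.
The range spans 143 days (inclusive of both endpoints).
143 = 7 × 20 + 3, so there are 20 full weeks plus 3 extra days.
Each full week contributes 3 days from the set (Mon, Tue, Fri): 20 × 3 = 60.
The 3 extra days are Fri, Sat, Sun — 1 of them qualifies.
Total: 60 + 1 = 61.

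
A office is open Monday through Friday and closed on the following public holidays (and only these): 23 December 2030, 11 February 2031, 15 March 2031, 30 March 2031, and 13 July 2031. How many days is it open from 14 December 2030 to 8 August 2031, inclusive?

14 December 2030 is a Saturday.
The range spans 238 days (inclusive of both endpoints).
238 = 7 × 34, so the span is exactly 34 full weeks.
Each full week contributes 5 weekdays (Mon–Fri): 34 × 5 = 170.
Holidays: 23 December 2030 (Mon); 11 February 2031 (Tue); 15 March 2031 (Sat); 30 March 2031 (Sun); 13 July 2031 (Sun).
2 of the 5 holidays fall on weekdays; the rest are weekends and were already excluded.
Business days: 170 − 2 = 168.

168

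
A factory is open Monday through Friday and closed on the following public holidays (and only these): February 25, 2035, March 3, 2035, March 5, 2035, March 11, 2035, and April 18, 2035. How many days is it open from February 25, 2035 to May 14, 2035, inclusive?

February 25, 2035 is a Sunday.
The range spans 79 days (inclusive of both endpoints).
79 = 7 × 11 + 2, so there are 11 full weeks plus 2 extra days.
Each full week contributes 5 weekdays (Mon–Fri): 11 × 5 = 55.
The 2 extra days are Sun, Mon — 1 of them qualifies.
Total: 55 + 1 = 56.
Holidays: February 25, 2035 (Sun); March 3, 2035 (Sat); March 5, 2035 (Mon); March 11, 2035 (Sun); April 18, 2035 (Wed).
2 of the 5 holidays fall on weekdays; the rest are weekends and were already excluded.
Business days: 56 − 2 = 54.

54 working days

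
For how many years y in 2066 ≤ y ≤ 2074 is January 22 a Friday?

2

Day of week of January 22 in each year:
2066: Fri ✓, 2067: Sat, 2068: Sun, 2069: Tue, 2070: Wed, 2071: Thu, 2072: Fri ✓, 2073: Sun, 2074: Mon
Fridays: 2066, 2072.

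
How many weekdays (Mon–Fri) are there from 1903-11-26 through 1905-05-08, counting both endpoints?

378

1903-11-26 is a Thursday.
The range spans 530 days (inclusive of both endpoints).
530 = 7 × 75 + 5, so there are 75 full weeks plus 5 extra days.
Each full week contributes 5 weekdays (Mon–Fri): 75 × 5 = 375.
The 5 extra days are Thu, Fri, Sat, Sun, Mon — 3 of them qualify.
Total: 375 + 3 = 378.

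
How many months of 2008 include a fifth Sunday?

4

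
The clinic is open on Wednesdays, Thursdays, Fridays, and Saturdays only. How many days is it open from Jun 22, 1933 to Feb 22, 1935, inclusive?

Jun 22, 1933 is a Thursday.
From Jun 22, 1933 to Feb 22, 1935 is 611 days inclusive.
611 = 7 × 87 + 2, so there are 87 full weeks plus 2 extra days.
Each full week contributes 4 days from the set (Wed, Thu, Fri, Sat): 87 × 4 = 348.
The 2 extra days are Thu, Fri — 2 of them qualify.
Total: 348 + 2 = 350.

350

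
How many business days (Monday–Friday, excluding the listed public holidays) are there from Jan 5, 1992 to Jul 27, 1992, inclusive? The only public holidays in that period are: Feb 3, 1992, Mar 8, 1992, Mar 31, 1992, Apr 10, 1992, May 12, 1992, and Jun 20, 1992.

Jan 5, 1992 is a Sunday.
From Jan 5, 1992 to Jul 27, 1992 is 205 days inclusive.
205 = 7 × 29 + 2, so there are 29 full weeks plus 2 extra days.
Each full week contributes 5 weekdays (Mon–Fri): 29 × 5 = 145.
The 2 extra days are Sun, Mon — 1 of them qualifies.
Total: 145 + 1 = 146.
Holidays: Feb 3, 1992 (Mon); Mar 8, 1992 (Sun); Mar 31, 1992 (Tue); Apr 10, 1992 (Fri); May 12, 1992 (Tue); Jun 20, 1992 (Sat).
4 of the 6 holidays fall on weekdays; the rest are weekends and were already excluded.
Business days: 146 − 4 = 142.

142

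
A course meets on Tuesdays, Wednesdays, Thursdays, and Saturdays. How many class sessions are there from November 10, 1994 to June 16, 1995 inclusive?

November 10, 1994 is a Thursday.
That's 219 days from start to end, counting both.
219 = 7 × 31 + 2, so there are 31 full weeks plus 2 extra days.
Each full week contributes 4 days from the set (Tue, Wed, Thu, Sat): 31 × 4 = 124.
The 2 extra days are Thursday, Friday — 1 of them qualifies.
Total: 124 + 1 = 125.

125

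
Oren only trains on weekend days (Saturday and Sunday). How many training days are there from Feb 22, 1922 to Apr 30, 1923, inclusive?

Feb 22, 1922 is a Wednesday.
The range spans 433 days (inclusive of both endpoints).
433 = 7 × 61 + 6, so there are 61 full weeks plus 6 extra days.
Each full week contributes 2 weekend days (Sat, Sun): 61 × 2 = 122.
The 6 extra days are Wednesday, Thursday, Friday, Saturday, Sunday, Monday — 2 of them qualify.
Total: 122 + 2 = 124.

124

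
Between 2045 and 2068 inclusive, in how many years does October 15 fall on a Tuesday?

3

Day of week of October 15 in each year:
2045: Sun, 2046: Mon, 2047: Tue ✓, 2048: Thu, 2049: Fri, 2050: Sat, 2051: Sun, 2052: Tue ✓, 2053: Wed, 2054: Thu, 2055: Fri, 2056: Sun, 2057: Mon, 2058: Tue ✓, 2059: Wed, 2060: Fri, 2061: Sat, 2062: Sun, 2063: Mon, 2064: Wed, 2065: Thu, 2066: Fri, 2067: Sat, 2068: Mon
Tuesdays: 2047, 2052, 2058.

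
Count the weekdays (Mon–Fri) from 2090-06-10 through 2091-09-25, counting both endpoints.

2090-06-10 is a Saturday.
That's 473 days from start to end, counting both.
473 = 7 × 67 + 4, so there are 67 full weeks plus 4 extra days.
Each full week contributes 5 weekdays (Mon–Fri): 67 × 5 = 335.
The 4 extra days are Saturday, Sunday, Monday, Tuesday — 2 of them qualify.
Total: 335 + 2 = 337.

337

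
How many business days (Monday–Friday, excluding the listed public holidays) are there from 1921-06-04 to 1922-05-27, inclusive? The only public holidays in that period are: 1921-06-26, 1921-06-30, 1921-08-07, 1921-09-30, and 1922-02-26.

1921-06-04 is a Saturday.
The range spans 358 days (inclusive of both endpoints).
358 = 7 × 51 + 1, so there are 51 full weeks plus 1 extra day.
Each full week contributes 5 weekdays (Mon–Fri): 51 × 5 = 255.
The 1 extra day is Sat — none qualify.
Total: 255 + 0 = 255.
Holidays: 1921-06-26 (Sun); 1921-06-30 (Thu); 1921-08-07 (Sun); 1921-09-30 (Fri); 1922-02-26 (Sun).
2 of the 5 holidays fall on weekdays; the rest are weekends and were already excluded.
Business days: 255 − 2 = 253.

253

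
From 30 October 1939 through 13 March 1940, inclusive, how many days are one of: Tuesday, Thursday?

30 October 1939 is a Monday.
That's 136 days from start to end, counting both.
136 = 7 × 19 + 3, so there are 19 full weeks plus 3 extra days.
Each full week contributes 2 days from the set (Tue, Thu): 19 × 2 = 38.
The 3 extra days are Monday, Tuesday, Wednesday — 1 of them qualifies.
Total: 38 + 1 = 39.

39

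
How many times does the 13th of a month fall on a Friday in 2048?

The 13th falls on a Friday when the month's 13th has weekday Fri.
Jan 13 is Mon; Feb 13 is Thu; Mar 13 is Fri ✓; Apr 13 is Mon; May 13 is Wed; Jun 13 is Sat; Jul 13 is Mon; Aug 13 is Thu; Sep 13 is Sun; Oct 13 is Tue; Nov 13 is Fri ✓; Dec 13 is Sun.
Friday the 13ths: Mar, Nov.

2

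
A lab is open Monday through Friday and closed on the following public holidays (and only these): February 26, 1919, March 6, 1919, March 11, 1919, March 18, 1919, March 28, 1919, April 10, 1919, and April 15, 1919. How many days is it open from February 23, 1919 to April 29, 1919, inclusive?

40

February 23, 1919 is a Sunday.
The range spans 66 days (inclusive of both endpoints).
66 = 7 × 9 + 3, so there are 9 full weeks plus 3 extra days.
Each full week contributes 5 weekdays (Mon–Fri): 9 × 5 = 45.
The 3 extra days are Sunday, Monday, Tuesday — 2 of them qualify.
Total: 45 + 2 = 47.
Holidays: February 26, 1919 (Wed); March 6, 1919 (Thu); March 11, 1919 (Tue); March 18, 1919 (Tue); March 28, 1919 (Fri); April 10, 1919 (Thu); April 15, 1919 (Tue).
All 7 holidays fall on weekdays, so subtract 7.
Business days: 47 − 7 = 40.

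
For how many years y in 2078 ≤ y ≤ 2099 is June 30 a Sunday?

Day of week of June 30 in each year:
2078: Thu, 2079: Fri, 2080: Sun ✓, 2081: Mon, 2082: Tue, 2083: Wed, 2084: Fri, 2085: Sat, 2086: Sun ✓, 2087: Mon, 2088: Wed, 2089: Thu, 2090: Fri, 2091: Sat, 2092: Mon, 2093: Tue, 2094: Wed, 2095: Thu, 2096: Sat, 2097: Sun ✓, 2098: Mon, 2099: Tue
Sundays: 2080, 2086, 2097.

3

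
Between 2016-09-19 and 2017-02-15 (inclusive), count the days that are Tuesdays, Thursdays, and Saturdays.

2016-09-19 is a Monday.
The range spans 150 days (inclusive of both endpoints).
150 = 7 × 21 + 3, so there are 21 full weeks plus 3 extra days.
Each full week contributes 3 days from the set (Tue, Thu, Sat): 21 × 3 = 63.
The 3 extra days are Monday, Tuesday, Wednesday — 1 of them qualifies.
Total: 63 + 1 = 64.

64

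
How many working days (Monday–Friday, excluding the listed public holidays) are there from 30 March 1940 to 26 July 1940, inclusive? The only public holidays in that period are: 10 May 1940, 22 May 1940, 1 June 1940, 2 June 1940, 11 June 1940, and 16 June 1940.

82

30 March 1940 is a Saturday.
From 30 March 1940 to 26 July 1940 is 119 days inclusive.
119 = 7 × 17, so the span is exactly 17 full weeks.
Each full week contributes 5 weekdays (Mon–Fri): 17 × 5 = 85.
Holidays: 10 May 1940 (Fri); 22 May 1940 (Wed); 1 June 1940 (Sat); 2 June 1940 (Sun); 11 June 1940 (Tue); 16 June 1940 (Sun).
3 of the 6 holidays fall on weekdays; the rest are weekends and were already excluded.
Business days: 85 − 3 = 82.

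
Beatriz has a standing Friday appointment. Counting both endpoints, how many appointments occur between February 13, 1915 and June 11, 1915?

17

February 13, 1915 is a Saturday.
From February 13, 1915 to June 11, 1915 is 119 days inclusive.
119 = 7 × 17, so the span is exactly 17 full weeks.
Each full week contributes one Friday: 17 so far.
Total: 17.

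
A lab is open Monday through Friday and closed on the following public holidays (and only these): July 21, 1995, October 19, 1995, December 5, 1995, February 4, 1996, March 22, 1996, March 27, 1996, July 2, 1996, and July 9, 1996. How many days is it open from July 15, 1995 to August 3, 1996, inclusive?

July 15, 1995 is a Saturday.
That's 386 days from start to end, counting both.
386 = 7 × 55 + 1, so there are 55 full weeks plus 1 extra day.
Each full week contributes 5 weekdays (Mon–Fri): 55 × 5 = 275.
The 1 extra day is Saturday — none qualify.
Total: 275 + 0 = 275.
Holidays: July 21, 1995 (Fri); October 19, 1995 (Thu); December 5, 1995 (Tue); February 4, 1996 (Sun); March 22, 1996 (Fri); March 27, 1996 (Wed); July 2, 1996 (Tue); July 9, 1996 (Tue).
7 of the 8 holidays fall on weekdays; the rest are weekends and were already excluded.
Business days: 275 − 7 = 268.

268 working days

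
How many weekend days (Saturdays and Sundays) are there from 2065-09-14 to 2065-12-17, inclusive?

26

2065-09-14 is a Monday.
From 2065-09-14 to 2065-12-17 is 95 days inclusive.
95 = 7 × 13 + 4, so there are 13 full weeks plus 4 extra days.
Each full week contributes 2 weekend days (Sat, Sun): 13 × 2 = 26.
The 4 extra days are Monday, Tuesday, Wednesday, Thursday — none qualify.
Total: 26 + 0 = 26.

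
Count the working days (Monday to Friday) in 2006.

260

Jan 1, 2006 is a Sunday.
From Jan 1, 2006 to Dec 31, 2006 is 365 days inclusive.
365 = 7 × 52 + 1, so there are 52 full weeks plus 1 extra day.
Each full week contributes 5 weekdays (Mon–Fri): 52 × 5 = 260.
The 1 extra day is Sunday — none qualify.
Total: 260 + 0 = 260.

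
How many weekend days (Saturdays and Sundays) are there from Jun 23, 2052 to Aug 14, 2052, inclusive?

15

Jun 23, 2052 is a Sunday.
From Jun 23, 2052 to Aug 14, 2052 is 53 days inclusive.
53 = 7 × 7 + 4, so there are 7 full weeks plus 4 extra days.
Each full week contributes 2 weekend days (Sat, Sun): 7 × 2 = 14.
The 4 extra days are Sunday, Monday, Tuesday, Wednesday — 1 of them qualifies.
Total: 14 + 1 = 15.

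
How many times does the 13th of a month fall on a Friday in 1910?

The 13th falls on a Friday when the month's 13th has weekday Fri.
Jan 13 is Thu; Feb 13 is Sun; Mar 13 is Sun; Apr 13 is Wed; May 13 is Fri ✓; Jun 13 is Mon; Jul 13 is Wed; Aug 13 is Sat; Sep 13 is Tue; Oct 13 is Thu; Nov 13 is Sun; Dec 13 is Tue.
Friday the 13ths: May.

1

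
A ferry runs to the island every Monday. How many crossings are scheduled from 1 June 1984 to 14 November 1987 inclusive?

1 June 1984 is a Friday.
That's 1262 days from start to end, counting both.
1262 = 7 × 180 + 2, so there are 180 full weeks plus 2 extra days.
Each full week contributes one Monday: 180 so far.
The 2 extra days are Friday, Saturday — none qualify.
Total: 180 + 0 = 180.

180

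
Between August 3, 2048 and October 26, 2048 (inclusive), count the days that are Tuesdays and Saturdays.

24

August 3, 2048 is a Monday.
The range spans 85 days (inclusive of both endpoints).
85 = 7 × 12 + 1, so there are 12 full weeks plus 1 extra day.
Each full week contributes 2 days from the set (Tue, Sat): 12 × 2 = 24.
The 1 extra day is Monday — none qualify.
Total: 24 + 0 = 24.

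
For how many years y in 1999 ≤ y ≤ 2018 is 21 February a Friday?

2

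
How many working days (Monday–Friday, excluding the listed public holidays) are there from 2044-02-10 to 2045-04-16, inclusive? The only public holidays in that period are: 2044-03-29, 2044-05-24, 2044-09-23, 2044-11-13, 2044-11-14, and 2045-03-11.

304

2044-02-10 is a Wednesday.
From 2044-02-10 to 2045-04-16 is 432 days inclusive.
432 = 7 × 61 + 5, so there are 61 full weeks plus 5 extra days.
Each full week contributes 5 weekdays (Mon–Fri): 61 × 5 = 305.
The 5 extra days are Wednesday, Thursday, Friday, Saturday, Sunday — 3 of them qualify.
Total: 305 + 3 = 308.
Holidays: 2044-03-29 (Tue); 2044-05-24 (Tue); 2044-09-23 (Fri); 2044-11-13 (Sun); 2044-11-14 (Mon); 2045-03-11 (Sat).
4 of the 6 holidays fall on weekdays; the rest are weekends and were already excluded.
Business days: 308 − 4 = 304.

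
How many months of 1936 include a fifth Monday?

4

A month has five Mondays exactly when Monday falls within its first (length − 28) days.
Jan: 31 days, starts Wed → 5 of Wed, Thu, Fri
Feb: 29 days, starts Sat → 5 of Sat
Mar: 31 days, starts Sun → 5 of Sun, Mon, Tue ✓
Apr: 30 days, starts Wed → 5 of Wed, Thu
May: 31 days, starts Fri → 5 of Fri, Sat, Sun
Jun: 30 days, starts Mon → 5 of Mon, Tue ✓
Jul: 31 days, starts Wed → 5 of Wed, Thu, Fri
Aug: 31 days, starts Sat → 5 of Sat, Sun, Mon ✓
Sep: 30 days, starts Tue → 5 of Tue, Wed
Oct: 31 days, starts Thu → 5 of Thu, Fri, Sat
Nov: 30 days, starts Sun → 5 of Sun, Mon ✓
Dec: 31 days, starts Tue → 5 of Tue, Wed, Thu
Months with five Mondays: Mar, Jun, Aug, Nov.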